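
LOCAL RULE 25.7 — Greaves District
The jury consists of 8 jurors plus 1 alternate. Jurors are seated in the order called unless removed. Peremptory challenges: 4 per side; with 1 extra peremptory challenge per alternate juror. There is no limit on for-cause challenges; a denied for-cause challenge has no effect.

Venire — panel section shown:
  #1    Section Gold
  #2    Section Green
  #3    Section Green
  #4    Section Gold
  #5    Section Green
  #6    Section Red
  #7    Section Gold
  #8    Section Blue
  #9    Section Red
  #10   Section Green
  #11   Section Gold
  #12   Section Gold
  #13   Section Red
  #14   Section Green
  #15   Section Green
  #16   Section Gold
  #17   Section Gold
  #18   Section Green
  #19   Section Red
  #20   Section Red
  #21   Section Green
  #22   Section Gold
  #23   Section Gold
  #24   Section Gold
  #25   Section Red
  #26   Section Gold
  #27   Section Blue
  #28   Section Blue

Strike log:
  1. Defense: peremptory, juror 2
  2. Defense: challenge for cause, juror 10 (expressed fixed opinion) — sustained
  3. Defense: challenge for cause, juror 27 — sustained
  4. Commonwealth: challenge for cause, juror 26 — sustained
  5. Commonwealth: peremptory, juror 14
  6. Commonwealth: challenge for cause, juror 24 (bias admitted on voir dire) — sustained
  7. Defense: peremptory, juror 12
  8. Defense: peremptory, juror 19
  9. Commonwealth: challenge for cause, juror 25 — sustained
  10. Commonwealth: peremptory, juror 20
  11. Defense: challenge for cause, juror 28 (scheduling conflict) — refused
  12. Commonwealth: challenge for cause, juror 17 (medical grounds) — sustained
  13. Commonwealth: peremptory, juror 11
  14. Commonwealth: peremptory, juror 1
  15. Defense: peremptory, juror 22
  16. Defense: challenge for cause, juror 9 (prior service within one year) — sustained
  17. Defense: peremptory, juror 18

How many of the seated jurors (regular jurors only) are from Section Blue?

1

Removed: #1, #2, #9, #10, #11, #12, #14, #17, #18, #19, #20, #22, #24, #25, #26, #27.
Seated jurors 1–8: #3, #4, #5, #6, #7, #8, #13, #15 (alternates #16 not counted).
Of those, in Section Blue: #8 → 1.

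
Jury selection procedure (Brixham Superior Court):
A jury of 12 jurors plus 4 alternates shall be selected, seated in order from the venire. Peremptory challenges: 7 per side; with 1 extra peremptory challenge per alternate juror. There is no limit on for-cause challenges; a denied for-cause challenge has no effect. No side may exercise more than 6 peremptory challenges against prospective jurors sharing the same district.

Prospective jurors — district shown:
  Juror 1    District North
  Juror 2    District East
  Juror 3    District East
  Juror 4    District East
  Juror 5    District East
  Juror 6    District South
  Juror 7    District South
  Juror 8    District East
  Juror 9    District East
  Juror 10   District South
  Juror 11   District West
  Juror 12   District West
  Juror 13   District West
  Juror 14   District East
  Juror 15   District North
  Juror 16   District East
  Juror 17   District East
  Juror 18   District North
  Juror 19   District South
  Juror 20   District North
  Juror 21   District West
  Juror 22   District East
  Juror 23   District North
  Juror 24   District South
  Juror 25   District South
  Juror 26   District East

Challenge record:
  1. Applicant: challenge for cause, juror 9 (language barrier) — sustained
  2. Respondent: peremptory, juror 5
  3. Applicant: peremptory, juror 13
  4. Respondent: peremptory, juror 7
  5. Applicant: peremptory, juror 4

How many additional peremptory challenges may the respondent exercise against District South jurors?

5

Respondent peremptories so far: #5, #7 — 2 of 11 used, 9 left overall.
Against District South: #7 — 1 used; per-district cap 6 leaves 5.
Binding limit: min(9, 5) = 5.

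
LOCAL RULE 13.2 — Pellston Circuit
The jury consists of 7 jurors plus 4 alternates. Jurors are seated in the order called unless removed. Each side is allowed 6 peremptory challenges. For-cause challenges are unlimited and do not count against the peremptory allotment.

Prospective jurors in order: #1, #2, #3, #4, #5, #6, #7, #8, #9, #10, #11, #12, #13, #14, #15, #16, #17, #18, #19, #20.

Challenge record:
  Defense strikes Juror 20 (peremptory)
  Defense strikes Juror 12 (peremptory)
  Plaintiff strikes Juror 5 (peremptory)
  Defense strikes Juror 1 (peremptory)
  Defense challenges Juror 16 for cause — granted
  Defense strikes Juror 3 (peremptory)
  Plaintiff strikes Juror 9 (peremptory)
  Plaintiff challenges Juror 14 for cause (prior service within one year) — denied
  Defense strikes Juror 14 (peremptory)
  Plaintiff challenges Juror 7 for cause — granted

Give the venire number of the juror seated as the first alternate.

15

Removed: #1, #3, #5, #7, #9, #12, #14, #16, #20.
Filling seats in venire order through position 8: #2, #4, #6, #8, #10, #11, #13, #15.
So alternate 1 is #15.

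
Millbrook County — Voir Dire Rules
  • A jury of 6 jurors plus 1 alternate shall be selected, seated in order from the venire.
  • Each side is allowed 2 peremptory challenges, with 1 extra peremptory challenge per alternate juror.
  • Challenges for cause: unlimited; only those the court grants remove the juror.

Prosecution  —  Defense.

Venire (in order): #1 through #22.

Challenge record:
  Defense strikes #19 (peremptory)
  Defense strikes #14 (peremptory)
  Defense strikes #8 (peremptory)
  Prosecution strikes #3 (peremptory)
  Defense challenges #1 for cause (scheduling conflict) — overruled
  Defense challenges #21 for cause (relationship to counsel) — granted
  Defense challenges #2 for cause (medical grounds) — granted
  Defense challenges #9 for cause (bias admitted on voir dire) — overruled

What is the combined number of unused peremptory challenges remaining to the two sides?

2

Prosecution allotment: 2 base + 1 × 1 alternate = 3. Defense allotment: 2 base + 1 × 1 alternate = 3.
Prosecution peremptories used: #3 — 1.
Defense peremptories used: #19, #14, #8 — 3 (for-cause on #1, #21, #2, #9 don't count).
Remaining: (3 − 1) + (3 − 3) = 2.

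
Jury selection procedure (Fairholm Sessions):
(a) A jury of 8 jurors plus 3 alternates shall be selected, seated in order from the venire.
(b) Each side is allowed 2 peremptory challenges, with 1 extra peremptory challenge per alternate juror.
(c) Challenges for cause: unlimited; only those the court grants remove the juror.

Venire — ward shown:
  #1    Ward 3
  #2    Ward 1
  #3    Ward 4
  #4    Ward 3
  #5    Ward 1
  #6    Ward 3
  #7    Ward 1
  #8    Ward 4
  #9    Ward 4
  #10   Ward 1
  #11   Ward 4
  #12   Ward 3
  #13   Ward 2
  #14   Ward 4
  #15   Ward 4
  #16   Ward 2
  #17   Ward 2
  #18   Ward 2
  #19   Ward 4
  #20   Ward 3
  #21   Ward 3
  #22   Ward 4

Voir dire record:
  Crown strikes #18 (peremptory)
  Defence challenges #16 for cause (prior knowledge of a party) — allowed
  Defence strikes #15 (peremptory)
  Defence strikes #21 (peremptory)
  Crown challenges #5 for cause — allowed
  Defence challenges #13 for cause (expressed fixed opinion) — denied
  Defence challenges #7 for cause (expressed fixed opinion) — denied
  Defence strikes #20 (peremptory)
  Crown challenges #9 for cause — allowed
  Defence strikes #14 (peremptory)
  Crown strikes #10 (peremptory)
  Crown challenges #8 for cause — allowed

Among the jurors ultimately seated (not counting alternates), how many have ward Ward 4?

Removed: #5, #8, #9, #10, #14, #15, #16, #18, #20, #21.
Seated jurors 1–8: #1, #2, #3, #4, #6, #7, #11, #12 (alternates #13, #17, #19 not counted).
Of those, in Ward 4: #3, #11 → 2.

2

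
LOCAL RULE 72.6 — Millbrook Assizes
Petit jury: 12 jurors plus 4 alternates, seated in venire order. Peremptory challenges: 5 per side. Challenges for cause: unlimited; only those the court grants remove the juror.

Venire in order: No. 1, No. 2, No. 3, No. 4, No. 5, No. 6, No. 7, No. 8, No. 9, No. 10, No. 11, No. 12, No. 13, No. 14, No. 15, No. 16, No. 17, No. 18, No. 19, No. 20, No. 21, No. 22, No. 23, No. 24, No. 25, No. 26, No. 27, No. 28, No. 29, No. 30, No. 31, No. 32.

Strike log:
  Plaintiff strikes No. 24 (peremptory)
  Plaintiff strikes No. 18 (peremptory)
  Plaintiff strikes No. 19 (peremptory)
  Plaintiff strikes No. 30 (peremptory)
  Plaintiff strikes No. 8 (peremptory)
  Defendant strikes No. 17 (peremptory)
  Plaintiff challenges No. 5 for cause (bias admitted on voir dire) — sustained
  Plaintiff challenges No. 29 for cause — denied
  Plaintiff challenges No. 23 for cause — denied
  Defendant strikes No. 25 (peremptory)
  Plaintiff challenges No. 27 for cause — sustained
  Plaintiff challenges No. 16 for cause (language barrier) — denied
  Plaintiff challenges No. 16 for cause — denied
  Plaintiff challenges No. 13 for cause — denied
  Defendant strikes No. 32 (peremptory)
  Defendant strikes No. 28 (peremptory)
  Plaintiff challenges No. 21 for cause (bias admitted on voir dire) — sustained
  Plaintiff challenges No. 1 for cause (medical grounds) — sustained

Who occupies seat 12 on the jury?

Removed: #1, #5, #8, #17, #18, #19, #21, #24, #25, #27, #28, #30, #32. (#13, #16, #23, #29 stay — for-cause denied.)
Filling seats in venire order through position 12: #2, #3, #4, #6, #7, #9, #10, #11, #12, #13, #14, #15.
So seat 12 is #15.

15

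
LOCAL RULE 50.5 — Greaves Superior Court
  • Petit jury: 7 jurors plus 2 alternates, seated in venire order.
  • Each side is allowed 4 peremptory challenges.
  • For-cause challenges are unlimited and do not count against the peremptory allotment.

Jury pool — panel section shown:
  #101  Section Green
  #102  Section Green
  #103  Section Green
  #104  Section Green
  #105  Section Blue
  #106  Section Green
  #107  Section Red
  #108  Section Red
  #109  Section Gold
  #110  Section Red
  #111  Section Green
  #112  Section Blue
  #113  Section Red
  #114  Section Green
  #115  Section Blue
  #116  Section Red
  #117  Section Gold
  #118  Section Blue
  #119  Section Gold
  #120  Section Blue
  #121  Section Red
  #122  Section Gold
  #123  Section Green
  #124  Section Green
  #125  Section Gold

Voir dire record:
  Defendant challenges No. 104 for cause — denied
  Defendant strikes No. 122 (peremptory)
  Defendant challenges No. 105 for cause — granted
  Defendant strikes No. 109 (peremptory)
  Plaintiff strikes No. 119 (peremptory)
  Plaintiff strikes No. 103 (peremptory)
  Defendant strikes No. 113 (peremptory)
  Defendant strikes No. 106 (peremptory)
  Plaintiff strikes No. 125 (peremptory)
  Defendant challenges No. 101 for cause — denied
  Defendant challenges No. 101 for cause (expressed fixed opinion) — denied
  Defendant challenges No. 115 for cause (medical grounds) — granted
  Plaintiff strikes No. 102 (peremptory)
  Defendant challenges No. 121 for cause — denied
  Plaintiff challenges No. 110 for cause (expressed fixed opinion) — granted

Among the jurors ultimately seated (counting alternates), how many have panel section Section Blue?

Removed: #102, #103, #105, #106, #109, #110, #113, #115, #119, #122, #125.
Seated (9 incl. alternates): #101, #104, #107, #108, #111, #112, #114, #116, #117.
Of those, in Section Blue: #112 → 1.

1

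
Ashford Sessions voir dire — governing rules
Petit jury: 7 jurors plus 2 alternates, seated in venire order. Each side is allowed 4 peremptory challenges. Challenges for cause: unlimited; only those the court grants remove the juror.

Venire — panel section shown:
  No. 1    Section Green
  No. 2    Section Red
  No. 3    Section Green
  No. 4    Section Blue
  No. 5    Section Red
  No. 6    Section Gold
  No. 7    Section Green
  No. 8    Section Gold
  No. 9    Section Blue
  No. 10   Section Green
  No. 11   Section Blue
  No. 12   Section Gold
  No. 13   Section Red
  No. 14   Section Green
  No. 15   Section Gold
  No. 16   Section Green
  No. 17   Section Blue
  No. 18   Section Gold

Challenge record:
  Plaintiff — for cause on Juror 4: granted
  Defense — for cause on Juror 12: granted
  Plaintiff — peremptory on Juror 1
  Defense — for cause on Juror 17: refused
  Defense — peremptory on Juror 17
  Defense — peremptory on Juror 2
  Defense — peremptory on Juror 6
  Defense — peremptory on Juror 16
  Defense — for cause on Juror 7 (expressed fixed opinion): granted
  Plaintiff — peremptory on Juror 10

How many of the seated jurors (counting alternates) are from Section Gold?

Removed: #1, #2, #4, #6, #7, #10, #12, #16, #17.
Seated (9 incl. alternates): #3, #5, #8, #9, #11, #13, #14, #15, #18.
Of those, in Section Gold: #8, #15, #18 → 3.

3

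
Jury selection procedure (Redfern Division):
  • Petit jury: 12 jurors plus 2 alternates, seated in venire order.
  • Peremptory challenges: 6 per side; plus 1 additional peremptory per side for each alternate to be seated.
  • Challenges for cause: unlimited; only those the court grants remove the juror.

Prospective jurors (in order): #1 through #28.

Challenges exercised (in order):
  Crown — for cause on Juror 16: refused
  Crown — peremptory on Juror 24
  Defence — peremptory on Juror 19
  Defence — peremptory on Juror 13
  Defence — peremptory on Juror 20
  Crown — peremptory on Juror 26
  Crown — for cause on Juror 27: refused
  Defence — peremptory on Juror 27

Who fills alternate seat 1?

Removed: #13, #19, #20, #24, #26, #27. (#16 stays — for-cause denied.)
Seating in order: seats 1–12 → #1, #2, #3, #4, #5, #6, #7, #8, #9, #10, #11, #12; alternates → #14, #15.
So alternate 1 is #14.

14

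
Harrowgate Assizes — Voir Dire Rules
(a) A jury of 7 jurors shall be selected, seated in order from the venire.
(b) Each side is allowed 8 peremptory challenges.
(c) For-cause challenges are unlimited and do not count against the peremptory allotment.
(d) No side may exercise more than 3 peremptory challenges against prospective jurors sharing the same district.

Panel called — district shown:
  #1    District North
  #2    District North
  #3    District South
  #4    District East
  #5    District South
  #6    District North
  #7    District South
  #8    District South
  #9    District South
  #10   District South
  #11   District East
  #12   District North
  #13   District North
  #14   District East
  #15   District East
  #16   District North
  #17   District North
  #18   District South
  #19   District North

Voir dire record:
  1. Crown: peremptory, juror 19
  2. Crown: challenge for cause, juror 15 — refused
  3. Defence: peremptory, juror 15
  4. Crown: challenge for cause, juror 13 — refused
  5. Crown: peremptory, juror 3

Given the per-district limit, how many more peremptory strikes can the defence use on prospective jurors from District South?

3

Defence peremptories so far: #15 — 1 of 8 used, 7 left overall.
Against District South: none yet — per-district cap 3 leaves 3.
Binding limit: min(7, 3) = 3.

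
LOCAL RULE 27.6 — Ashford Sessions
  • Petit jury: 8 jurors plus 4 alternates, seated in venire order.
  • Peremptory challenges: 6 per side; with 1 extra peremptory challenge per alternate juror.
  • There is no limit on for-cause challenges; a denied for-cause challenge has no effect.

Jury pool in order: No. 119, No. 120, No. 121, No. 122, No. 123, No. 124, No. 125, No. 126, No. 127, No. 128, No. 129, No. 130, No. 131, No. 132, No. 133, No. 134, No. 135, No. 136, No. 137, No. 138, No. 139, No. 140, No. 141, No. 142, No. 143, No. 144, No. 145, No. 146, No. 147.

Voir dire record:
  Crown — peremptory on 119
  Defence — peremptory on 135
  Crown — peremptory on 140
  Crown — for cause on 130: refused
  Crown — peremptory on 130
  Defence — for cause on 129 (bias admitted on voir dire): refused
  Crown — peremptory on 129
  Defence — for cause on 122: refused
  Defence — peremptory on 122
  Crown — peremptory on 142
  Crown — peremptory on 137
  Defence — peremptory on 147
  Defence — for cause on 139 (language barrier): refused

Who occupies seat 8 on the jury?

128

Removed: #119, #122, #129, #130, #135, #137, #140, #142, #147. (#139 stays — for-cause denied.)
Filling seats in venire order through position 8: #120, #121, #123, #124, #125, #126, #127, #128.
So seat 8 is #128.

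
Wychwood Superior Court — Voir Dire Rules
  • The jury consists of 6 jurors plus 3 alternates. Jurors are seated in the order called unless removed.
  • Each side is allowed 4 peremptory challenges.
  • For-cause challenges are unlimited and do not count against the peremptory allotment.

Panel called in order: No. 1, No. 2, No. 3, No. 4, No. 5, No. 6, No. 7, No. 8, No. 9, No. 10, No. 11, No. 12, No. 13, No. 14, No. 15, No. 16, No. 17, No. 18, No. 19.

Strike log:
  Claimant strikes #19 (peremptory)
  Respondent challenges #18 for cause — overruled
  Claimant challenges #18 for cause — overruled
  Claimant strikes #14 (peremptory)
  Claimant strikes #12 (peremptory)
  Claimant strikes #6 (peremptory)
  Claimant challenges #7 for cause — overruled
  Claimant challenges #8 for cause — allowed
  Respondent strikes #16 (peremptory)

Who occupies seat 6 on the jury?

Removed: #6, #8, #12, #14, #16, #19. (#7, #18 stay — for-cause denied.)
Filling seats in venire order through position 6: #1, #2, #3, #4, #5, #7.
So seat 6 is #7.

7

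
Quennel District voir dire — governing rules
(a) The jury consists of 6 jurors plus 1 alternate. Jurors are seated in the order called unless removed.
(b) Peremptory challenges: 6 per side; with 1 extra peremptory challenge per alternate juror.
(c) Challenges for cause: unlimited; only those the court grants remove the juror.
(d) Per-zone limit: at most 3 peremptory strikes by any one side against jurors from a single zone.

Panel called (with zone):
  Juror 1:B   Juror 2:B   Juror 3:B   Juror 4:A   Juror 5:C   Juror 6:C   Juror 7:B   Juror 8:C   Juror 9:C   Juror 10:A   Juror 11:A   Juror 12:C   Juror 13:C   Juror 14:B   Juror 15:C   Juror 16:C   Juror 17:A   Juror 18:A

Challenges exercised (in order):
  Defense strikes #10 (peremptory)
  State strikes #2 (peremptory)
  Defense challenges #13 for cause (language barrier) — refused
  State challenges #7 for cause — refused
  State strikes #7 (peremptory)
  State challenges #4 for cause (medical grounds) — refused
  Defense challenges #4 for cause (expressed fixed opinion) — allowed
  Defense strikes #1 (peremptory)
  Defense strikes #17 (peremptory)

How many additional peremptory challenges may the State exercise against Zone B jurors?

State peremptories so far: #2, #7 — 2 of 7 used, 5 left overall.
Against Zone B: #2, #7 — 2 used; per-zone cap 3 leaves 1.
Binding limit: min(5, 1) = 1.

1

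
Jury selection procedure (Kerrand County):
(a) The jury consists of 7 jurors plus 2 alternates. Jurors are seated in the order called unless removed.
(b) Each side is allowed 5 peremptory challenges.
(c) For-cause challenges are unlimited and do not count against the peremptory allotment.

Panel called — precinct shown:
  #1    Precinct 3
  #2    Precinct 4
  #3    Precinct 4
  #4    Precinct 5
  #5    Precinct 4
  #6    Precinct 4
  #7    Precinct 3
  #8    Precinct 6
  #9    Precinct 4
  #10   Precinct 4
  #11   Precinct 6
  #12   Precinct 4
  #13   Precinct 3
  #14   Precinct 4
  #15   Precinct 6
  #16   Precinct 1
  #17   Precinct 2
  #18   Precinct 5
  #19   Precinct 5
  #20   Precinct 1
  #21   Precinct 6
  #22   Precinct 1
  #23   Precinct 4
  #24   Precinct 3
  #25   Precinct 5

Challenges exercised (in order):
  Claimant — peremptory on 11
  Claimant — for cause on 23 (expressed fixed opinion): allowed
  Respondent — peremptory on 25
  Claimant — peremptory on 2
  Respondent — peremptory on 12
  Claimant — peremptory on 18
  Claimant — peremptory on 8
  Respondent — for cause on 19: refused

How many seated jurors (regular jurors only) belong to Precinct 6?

0

Removed: #2, #8, #11, #12, #18, #23, #25.
Seated jurors 1–7: #1, #3, #4, #5, #6, #7, #9 (alternates #10, #13 not counted).
None of those are in Precinct 6 → 0.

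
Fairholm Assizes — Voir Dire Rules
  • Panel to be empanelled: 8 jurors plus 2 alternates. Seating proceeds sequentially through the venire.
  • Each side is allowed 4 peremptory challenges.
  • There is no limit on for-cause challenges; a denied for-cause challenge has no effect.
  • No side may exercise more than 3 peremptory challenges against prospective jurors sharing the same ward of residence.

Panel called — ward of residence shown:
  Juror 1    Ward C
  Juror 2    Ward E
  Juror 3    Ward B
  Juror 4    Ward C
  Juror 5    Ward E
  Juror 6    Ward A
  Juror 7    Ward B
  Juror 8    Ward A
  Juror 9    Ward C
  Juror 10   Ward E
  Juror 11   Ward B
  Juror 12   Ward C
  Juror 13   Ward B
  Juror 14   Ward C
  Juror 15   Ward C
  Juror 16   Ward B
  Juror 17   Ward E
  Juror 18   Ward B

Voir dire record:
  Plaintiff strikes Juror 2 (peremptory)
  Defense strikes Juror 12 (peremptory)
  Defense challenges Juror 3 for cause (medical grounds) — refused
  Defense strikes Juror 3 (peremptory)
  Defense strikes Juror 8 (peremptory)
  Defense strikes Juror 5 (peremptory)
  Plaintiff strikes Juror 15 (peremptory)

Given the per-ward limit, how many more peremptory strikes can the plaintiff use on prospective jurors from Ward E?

2

Plaintiff peremptories so far: #2, #15 — 2 of 4 used, 2 left overall.
Against Ward E: #2 — 1 used; per-ward cap 3 leaves 2.
Binding limit: min(2, 2) = 2.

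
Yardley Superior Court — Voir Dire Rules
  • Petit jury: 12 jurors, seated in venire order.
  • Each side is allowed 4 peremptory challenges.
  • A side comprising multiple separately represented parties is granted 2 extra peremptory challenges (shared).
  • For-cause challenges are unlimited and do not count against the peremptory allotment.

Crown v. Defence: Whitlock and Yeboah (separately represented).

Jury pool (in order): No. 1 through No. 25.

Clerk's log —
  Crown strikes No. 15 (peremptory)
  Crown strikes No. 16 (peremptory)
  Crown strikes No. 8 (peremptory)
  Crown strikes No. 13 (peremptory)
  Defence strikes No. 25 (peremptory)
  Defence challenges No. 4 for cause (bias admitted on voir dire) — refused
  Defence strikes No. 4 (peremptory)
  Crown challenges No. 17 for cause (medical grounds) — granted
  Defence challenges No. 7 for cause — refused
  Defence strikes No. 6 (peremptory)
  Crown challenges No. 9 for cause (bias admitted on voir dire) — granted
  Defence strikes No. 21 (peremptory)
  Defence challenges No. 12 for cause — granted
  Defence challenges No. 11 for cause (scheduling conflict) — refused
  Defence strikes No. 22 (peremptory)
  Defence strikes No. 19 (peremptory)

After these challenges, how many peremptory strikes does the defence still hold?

Defence allotment: 4 base + 2 multi-party = 6.
Defence peremptories used: #25, #4, #6, #21, #22, #19 — 6 (for-cause on #4, #7, #12, #11 don't count).
Remaining: 6 − 6 = 0.

0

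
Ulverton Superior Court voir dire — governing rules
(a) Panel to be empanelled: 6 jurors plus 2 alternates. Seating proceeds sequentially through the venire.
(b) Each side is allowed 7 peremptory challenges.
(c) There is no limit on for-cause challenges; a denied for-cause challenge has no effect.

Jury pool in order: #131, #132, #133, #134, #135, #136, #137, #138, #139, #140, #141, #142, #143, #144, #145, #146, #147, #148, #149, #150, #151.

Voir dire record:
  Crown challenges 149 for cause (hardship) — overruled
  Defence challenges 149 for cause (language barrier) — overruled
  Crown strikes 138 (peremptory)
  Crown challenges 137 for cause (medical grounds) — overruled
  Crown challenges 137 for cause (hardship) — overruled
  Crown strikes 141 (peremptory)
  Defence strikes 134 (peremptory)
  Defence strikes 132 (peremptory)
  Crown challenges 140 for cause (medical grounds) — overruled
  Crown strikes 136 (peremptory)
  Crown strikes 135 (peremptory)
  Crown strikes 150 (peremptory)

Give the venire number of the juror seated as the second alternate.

144

Removed: #132, #134, #135, #136, #138, #141, #150. (#137, #140, #149 stay — for-cause denied.)
Filling seats in venire order through position 8: #131, #133, #137, #139, #140, #142, #143, #144.
So alternate 2 is #144.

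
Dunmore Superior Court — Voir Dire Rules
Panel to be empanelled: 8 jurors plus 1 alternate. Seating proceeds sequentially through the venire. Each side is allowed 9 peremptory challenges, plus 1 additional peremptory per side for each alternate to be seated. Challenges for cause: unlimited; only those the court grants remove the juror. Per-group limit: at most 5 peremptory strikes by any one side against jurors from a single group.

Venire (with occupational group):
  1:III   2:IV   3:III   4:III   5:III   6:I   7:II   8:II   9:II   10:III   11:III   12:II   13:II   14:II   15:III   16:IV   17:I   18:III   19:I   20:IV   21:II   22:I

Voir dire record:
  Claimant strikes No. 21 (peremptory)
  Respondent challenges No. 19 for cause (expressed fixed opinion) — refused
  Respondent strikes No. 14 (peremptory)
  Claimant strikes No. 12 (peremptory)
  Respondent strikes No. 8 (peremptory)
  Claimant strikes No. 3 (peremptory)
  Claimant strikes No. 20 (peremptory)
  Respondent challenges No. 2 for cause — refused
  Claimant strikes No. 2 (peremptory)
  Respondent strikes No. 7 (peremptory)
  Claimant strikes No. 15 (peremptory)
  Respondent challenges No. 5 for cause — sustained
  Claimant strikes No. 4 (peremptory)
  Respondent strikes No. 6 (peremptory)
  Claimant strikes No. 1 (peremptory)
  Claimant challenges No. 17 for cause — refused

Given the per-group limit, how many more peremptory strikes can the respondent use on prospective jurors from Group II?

2

Respondent peremptories so far: #14, #8, #7, #6 — 4 of 10 used, 6 left overall.
Against Group II: #14, #8, #7 — 3 used; per-group cap 5 leaves 2.
Binding limit: min(6, 2) = 2.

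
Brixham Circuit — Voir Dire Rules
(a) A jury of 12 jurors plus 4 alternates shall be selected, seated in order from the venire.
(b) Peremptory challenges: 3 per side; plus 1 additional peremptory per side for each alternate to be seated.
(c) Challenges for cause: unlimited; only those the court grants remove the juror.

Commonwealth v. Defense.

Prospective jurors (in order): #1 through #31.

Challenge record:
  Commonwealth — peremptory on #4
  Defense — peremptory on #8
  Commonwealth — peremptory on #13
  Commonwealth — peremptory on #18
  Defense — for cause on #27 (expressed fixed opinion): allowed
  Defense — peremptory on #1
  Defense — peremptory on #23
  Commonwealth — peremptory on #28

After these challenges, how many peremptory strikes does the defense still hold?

4

Defense allotment: 3 base + 1 × 4 alternates = 7.
Defense peremptories used: #8, #1, #23 — 3 (the for-cause on #27 doesn't count).
Remaining: 7 − 3 = 4.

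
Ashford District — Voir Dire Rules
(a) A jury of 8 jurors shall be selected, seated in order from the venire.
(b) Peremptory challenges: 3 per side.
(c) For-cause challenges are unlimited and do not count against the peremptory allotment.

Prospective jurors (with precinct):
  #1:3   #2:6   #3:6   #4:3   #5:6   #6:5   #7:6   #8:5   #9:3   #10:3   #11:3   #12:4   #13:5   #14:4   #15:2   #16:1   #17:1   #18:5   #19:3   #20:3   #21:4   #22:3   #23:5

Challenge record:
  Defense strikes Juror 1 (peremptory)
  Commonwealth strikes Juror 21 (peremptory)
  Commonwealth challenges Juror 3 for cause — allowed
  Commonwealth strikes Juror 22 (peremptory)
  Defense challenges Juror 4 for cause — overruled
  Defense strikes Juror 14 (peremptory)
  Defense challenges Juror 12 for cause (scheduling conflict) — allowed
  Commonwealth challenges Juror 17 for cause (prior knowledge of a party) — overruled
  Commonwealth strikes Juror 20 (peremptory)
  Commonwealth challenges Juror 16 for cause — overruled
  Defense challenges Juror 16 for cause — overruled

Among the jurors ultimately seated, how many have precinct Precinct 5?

Removed: #1, #3, #12, #14, #20, #21, #22.
Seated jurors 1–8: #2, #4, #5, #6, #7, #8, #9, #10.
Of those, in Precinct 5: #6, #8 → 2.

2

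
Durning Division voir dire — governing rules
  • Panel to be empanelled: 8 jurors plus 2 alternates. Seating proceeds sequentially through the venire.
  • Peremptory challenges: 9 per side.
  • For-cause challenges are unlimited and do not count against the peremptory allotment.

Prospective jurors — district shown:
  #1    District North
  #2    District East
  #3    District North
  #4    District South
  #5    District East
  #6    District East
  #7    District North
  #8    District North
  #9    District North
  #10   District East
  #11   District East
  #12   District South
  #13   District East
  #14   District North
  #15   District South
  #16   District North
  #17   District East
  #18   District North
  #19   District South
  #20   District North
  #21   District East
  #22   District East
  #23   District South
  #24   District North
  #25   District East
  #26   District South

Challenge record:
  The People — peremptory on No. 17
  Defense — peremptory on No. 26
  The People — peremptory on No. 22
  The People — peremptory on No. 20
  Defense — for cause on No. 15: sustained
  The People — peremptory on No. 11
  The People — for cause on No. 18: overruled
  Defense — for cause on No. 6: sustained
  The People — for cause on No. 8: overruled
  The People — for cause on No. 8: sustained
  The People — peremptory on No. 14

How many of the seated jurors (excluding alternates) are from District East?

3

Removed: #6, #8, #11, #14, #15, #17, #20, #22, #26.
Seated jurors 1–8: #1, #2, #3, #4, #5, #7, #9, #10 (alternates #12, #13 not counted).
Of those, in District East: #2, #5, #10 → 3.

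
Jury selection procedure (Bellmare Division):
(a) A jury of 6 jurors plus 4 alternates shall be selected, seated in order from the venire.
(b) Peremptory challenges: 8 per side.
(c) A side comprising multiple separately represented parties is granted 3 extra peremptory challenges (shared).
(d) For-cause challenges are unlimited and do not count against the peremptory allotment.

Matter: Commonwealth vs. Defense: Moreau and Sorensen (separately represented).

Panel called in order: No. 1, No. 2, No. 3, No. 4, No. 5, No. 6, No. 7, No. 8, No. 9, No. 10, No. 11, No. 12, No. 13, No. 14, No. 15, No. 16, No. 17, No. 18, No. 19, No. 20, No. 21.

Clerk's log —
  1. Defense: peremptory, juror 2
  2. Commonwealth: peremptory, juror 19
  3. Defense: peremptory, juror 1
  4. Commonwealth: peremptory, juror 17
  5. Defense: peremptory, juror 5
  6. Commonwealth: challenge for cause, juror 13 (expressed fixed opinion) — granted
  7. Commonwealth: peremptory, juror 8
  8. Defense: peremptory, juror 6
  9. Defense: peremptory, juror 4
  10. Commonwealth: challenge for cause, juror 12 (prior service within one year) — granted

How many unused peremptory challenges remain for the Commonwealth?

5

Commonwealth allotment: 8.
Commonwealth peremptories used: #19, #17, #8 — 3 (for-cause on #13, #12 don't count).
Remaining: 8 − 3 = 5.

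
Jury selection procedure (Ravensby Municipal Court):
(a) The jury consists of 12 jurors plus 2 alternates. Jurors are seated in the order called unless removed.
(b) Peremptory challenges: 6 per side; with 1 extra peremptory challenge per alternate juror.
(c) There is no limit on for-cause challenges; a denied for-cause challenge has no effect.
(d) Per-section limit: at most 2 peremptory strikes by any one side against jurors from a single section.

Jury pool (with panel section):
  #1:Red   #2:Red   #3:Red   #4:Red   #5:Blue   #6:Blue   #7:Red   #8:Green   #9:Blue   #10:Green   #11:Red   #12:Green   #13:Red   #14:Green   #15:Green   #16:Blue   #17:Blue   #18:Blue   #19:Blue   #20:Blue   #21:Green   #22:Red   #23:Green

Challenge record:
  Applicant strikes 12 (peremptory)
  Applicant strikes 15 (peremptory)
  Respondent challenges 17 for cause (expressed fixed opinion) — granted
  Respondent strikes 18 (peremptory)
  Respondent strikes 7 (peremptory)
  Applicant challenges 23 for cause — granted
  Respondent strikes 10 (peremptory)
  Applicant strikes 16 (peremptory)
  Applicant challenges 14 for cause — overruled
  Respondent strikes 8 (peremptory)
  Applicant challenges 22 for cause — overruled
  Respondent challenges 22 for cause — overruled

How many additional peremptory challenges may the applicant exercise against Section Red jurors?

Applicant peremptories so far: #12, #15, #16 — 3 of 8 used, 5 left overall.
Against Section Red: none yet — per-section cap 2 leaves 2.
Binding limit: min(5, 2) = 2.

2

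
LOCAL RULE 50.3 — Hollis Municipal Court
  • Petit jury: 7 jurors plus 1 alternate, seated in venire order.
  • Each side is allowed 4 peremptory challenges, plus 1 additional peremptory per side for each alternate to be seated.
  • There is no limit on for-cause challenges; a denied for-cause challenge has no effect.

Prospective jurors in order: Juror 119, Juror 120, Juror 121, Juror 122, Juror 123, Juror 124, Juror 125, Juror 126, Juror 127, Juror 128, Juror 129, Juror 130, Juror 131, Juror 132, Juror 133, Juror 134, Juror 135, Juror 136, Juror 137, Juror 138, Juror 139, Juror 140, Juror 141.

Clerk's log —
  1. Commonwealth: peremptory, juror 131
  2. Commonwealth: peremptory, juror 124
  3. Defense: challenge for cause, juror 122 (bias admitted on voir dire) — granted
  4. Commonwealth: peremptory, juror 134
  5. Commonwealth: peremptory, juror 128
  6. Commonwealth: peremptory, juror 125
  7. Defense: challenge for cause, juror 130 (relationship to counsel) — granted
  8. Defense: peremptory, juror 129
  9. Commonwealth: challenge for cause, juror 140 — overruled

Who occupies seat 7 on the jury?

Removed: #122, #124, #125, #128, #129, #130, #131, #134. (#140 stays — for-cause denied.)
Filling seats in venire order through position 7: #119, #120, #121, #123, #126, #127, #132.
So seat 7 is #132.

132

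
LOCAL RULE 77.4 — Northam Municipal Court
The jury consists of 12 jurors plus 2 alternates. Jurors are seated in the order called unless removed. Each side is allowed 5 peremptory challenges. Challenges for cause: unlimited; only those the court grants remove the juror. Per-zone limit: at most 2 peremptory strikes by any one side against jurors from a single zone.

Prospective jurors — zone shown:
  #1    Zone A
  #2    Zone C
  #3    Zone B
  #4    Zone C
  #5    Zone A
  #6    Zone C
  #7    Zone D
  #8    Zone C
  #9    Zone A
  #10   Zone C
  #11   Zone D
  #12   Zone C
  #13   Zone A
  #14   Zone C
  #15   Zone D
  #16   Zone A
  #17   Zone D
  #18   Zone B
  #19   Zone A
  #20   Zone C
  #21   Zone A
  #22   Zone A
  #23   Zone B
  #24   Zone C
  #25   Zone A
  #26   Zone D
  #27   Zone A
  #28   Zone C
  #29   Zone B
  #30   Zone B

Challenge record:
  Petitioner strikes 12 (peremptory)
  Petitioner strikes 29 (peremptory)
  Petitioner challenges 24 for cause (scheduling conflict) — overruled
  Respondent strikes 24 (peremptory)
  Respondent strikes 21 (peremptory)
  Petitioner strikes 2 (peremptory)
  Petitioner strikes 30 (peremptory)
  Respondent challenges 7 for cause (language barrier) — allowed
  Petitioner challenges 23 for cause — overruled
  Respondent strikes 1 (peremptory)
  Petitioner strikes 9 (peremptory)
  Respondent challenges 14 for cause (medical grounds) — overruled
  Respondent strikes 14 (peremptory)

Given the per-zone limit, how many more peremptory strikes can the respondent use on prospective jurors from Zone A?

0

Respondent peremptories so far: #24, #21, #1, #14 — 4 of 5 used, 1 left overall.
Against Zone A: #21, #1 — 2 used; per-zone cap 2 leaves 0.
Binding limit: min(1, 0) = 0.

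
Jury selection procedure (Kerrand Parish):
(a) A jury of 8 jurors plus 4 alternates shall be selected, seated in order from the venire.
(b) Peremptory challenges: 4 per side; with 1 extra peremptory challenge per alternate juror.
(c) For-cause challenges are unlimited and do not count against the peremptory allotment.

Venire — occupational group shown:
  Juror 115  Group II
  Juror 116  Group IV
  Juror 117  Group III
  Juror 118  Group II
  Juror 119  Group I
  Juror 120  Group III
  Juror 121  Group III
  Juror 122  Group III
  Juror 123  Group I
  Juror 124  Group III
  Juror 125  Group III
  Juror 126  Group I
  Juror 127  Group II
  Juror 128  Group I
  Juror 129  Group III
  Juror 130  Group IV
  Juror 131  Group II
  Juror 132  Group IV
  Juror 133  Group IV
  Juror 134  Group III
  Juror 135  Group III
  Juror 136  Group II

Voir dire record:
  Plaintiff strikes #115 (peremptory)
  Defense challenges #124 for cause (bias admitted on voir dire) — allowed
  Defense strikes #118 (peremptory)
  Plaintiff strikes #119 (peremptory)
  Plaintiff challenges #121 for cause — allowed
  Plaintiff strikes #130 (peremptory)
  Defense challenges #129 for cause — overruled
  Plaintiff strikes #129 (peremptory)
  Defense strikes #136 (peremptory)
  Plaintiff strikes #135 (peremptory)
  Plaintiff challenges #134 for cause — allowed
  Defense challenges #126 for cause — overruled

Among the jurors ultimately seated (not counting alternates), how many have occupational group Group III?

Removed: #115, #118, #119, #121, #124, #129, #130, #134, #135, #136.
Seated jurors 1–8: #116, #117, #120, #122, #123, #125, #126, #127 (alternates #128, #131, #132, #133 not counted).
Of those, in Group III: #117, #120, #122, #125 → 4.

4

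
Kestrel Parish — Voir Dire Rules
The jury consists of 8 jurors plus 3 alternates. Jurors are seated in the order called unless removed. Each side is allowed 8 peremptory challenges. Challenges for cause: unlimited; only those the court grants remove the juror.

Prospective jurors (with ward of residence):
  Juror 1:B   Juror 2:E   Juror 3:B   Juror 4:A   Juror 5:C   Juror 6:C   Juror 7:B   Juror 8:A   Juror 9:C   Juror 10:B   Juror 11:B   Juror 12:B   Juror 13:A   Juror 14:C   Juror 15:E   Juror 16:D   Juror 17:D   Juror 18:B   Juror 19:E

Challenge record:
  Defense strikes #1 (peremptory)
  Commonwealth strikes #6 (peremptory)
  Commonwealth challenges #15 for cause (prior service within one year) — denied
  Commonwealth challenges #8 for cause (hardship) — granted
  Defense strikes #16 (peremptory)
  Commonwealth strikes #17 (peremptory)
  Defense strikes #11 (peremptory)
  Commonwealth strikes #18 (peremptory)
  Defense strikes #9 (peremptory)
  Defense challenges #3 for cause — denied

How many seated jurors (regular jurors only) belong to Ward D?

0

Removed: #1, #6, #8, #9, #11, #16, #17, #18.
Seated jurors 1–8: #2, #3, #4, #5, #7, #10, #12, #13 (alternates #14, #15, #19 not counted).
None of those are in Ward D → 0.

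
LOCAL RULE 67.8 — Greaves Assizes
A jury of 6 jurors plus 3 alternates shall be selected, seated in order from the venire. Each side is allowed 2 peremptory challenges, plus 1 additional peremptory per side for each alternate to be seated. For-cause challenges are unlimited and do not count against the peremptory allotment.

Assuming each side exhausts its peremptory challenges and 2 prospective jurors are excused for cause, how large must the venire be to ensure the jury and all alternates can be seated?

Seats to fill: 6 + 3 alternates = 9.
Peremptories: 2 + 1×3 = 5 per side × 2 sides = 10.
For-cause removals: 2.
Minimum venire: 9 + 10 + 2 = 21.

21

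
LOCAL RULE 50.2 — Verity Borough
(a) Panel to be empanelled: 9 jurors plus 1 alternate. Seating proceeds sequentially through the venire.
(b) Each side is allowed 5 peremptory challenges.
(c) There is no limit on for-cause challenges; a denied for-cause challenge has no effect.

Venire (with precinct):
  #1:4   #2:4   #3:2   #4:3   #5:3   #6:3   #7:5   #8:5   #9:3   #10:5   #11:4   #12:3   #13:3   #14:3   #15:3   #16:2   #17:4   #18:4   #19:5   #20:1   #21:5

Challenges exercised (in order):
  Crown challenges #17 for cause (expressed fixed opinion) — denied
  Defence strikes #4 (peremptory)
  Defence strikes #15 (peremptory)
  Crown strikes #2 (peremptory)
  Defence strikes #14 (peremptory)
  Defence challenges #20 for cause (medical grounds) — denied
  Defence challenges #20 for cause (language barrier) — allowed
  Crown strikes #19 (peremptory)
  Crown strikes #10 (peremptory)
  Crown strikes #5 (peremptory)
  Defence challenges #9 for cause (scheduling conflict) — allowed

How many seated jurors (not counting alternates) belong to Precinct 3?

Removed: #2, #4, #5, #9, #10, #14, #15, #19, #20.
Seated jurors 1–9: #1, #3, #6, #7, #8, #11, #12, #13, #16 (alternates #17 not counted).
Of those, in Precinct 3: #6, #12, #13 → 3.

3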